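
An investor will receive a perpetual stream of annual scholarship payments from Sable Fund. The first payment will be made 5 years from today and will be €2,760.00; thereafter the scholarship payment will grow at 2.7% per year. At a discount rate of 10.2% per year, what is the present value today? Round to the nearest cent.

Value at end of year 4: C₁ / (r − g) = €2,760.00 / (0.102 − 0.027) = €36,800.0000
Discount to today: PV = €36,800.0000 / (1 + 0.102)^4 = €36,800.0000 / 1.474777 = €24,952.92

€24952.92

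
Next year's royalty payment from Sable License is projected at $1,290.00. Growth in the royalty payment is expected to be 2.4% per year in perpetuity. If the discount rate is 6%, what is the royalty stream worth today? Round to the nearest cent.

$35833.33

Growing perpetuity: P = D₁ / (r − g) = $1,290.0000 / (0.06 − 0.024) = $35,833.33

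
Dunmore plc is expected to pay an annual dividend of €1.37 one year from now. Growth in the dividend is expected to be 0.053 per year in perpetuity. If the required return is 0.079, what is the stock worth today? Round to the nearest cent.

Growing perpetuity: P = D₁ / (r − g) = €1.3700 / (0.079 − 0.053) = €52.69

€52.69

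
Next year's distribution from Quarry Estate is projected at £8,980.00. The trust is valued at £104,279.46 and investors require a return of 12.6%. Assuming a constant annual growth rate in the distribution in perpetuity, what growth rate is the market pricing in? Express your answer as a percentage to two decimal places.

3.99%

P = D₁/(r−g) ⇒ g = r − D₁/P = 0.126 − £8,980.00/£104,279.46 = 0.039885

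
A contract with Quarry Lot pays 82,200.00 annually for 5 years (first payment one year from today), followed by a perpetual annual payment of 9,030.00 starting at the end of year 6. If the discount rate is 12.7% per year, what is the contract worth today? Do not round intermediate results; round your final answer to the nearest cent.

PV of 5-year annuity: 82,200.00 × [1 − (1+0.127)^−5] / 0.127 = 291245.30900
Perpetuity value at year 5: 9,030.00 / 0.127 = 71102.36220
PV of perpetuity: 71102.36220 / (1+0.127)^5 = 39107.89578
Total PV = 291245.30900 + 39107.89578 = 330353.20478

330353.20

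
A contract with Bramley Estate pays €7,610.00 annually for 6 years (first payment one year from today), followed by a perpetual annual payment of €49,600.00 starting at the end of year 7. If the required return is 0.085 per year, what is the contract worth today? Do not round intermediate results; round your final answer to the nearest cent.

€392324.29

PV of 6-year annuity: €7,610.00 × [1 − (1+0.085)^−6] / 0.085 = 34652.79836
Perpetuity value at year 6: €49,600.00 / 0.085 = 583529.41176
PV of perpetuity: 583529.41176 / (1+0.085)^6 = 357671.48816
Total PV = 34652.79836 + 357671.48816 = 392324.28652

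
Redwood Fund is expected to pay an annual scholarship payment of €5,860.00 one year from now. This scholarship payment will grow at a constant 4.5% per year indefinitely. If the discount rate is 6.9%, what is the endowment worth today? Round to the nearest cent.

€244166.67

Growing perpetuity: P = D₁ / (r − g) = €5,860.0000 / (0.069 − 0.045) = €244,166.67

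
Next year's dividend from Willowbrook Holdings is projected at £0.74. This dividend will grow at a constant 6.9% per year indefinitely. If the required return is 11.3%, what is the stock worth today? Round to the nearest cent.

Growing perpetuity: P = D₁ / (r − g) = £0.7400 / (0.113 − 0.069) = £16.82

£16.82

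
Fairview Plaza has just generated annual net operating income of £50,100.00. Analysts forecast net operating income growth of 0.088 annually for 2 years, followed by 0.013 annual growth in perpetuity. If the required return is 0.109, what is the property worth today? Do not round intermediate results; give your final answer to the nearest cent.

D_1 = 54508.80000
D_2 = 59305.57440
Terminal value at year 2: TV = D_2×(1+g_2)/(r−g_2) = 60076.54687/0.096 = 625797.36320
P_0 = D_1/(1+r)^1 + D_2/(1+r)^2 + TV/(1+r)^2
    = 49151.30748 + 48220.57939 + 508827.57210 = 606199.45897

£606199.46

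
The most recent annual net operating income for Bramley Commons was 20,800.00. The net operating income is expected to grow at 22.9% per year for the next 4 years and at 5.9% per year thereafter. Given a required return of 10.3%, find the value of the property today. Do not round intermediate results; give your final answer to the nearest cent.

D_1 = 25563.20000
D_2 = 31417.17280
D_3 = 38611.70537
D_4 = 47453.78590
Terminal value at year 4: TV = D_4×(1+g_2)/(r−g_2) = 50253.55927/0.044 = 1142126.34703
P_0 = D_1/(1+r)^1 + D_2/(1+r)^2 + D_3/(1+r)^3 + D_4/(1+r)^4 + TV/(1+r)^4
    = 23176.06528 + 25823.55777 + 28773.48368 + 32060.39116 + 771635.32358 = 881468.82148

881468.82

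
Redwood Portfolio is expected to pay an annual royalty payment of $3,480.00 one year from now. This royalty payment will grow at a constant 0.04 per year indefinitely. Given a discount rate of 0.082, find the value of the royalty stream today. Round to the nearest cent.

$82857.14

Growing perpetuity: P = D₁ / (r − g) = $3,480.0000 / (0.082 − 0.04) = $82,857.14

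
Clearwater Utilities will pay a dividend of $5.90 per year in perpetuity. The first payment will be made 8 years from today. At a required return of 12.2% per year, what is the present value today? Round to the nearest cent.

Value at end of year 7: C / r = $5.90 / 0.122 = $48.3607
Discount to today: PV = $48.3607 / (1 + 0.122)^7 = $48.3607 / 2.238463 = $21.60

$21.60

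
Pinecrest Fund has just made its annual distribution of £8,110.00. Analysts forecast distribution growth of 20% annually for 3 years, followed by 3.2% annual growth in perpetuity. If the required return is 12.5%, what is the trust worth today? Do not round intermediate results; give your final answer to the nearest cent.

D_1 = 9732.00000
D_2 = 11678.40000
D_3 = 14014.08000
Terminal value at year 3: TV = D_3×(1+g_2)/(r−g_2) = 14462.53056/0.093 = 155511.08129
P_0 = D_1/(1+r)^1 + D_2/(1+r)^2 + D_3/(1+r)^3 + TV/(1+r)^3
    = 8650.66667 + 9227.37778 + 9842.53630 + 109220.40277 = 136940.98351

£136940.98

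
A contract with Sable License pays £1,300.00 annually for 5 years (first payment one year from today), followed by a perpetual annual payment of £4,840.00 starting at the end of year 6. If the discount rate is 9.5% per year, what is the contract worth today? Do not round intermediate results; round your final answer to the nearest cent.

PV of 5-year annuity: £1,300.00 × [1 − (1+0.095)^−5] / 0.095 = 4991.62142
Perpetuity value at year 5: £4,840.00 / 0.095 = 50947.36842
PV of perpetuity: 50947.36842 / (1+0.095)^5 = 32363.17789
Total PV = 4991.62142 + 32363.17789 = 37354.79932

£37354.80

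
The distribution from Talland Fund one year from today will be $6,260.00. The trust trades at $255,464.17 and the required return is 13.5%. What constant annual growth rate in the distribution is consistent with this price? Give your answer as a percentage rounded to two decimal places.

11.05%

P = D₁/(r−g) ⇒ g = r − D₁/P = 0.135 − $6,260.00/$255,464.17 = 0.110496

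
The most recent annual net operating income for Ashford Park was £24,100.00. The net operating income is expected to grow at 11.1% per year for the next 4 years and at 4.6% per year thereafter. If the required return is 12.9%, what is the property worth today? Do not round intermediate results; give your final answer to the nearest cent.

D_1 = 26775.10000
D_2 = 29747.13610
D_3 = 33049.06821
D_4 = 36717.51478
Terminal value at year 4: TV = D_4×(1+g_2)/(r−g_2) = 38406.52046/0.083 = 462729.16214
P_0 = D_1/(1+r)^1 + D_2/(1+r)^2 + D_3/(1+r)^3 + D_4/(1+r)^4 + TV/(1+r)^4
    = 23715.76616 + 23337.65829 + 22965.57871 + 22599.43130 + 284807.29090 = 377425.72537

£377425.73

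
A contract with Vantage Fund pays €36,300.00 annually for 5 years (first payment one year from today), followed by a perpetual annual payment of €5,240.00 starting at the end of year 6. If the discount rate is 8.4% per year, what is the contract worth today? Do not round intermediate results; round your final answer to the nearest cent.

€185098.04

PV of 5-year annuity: €36,300.00 × [1 − (1+0.084)^−5] / 0.084 = 143420.15876
Perpetuity value at year 5: €5,240.00 / 0.084 = 62380.95238
PV of perpetuity: 62380.95238 / (1+0.084)^5 = 41677.87712
Total PV = 143420.15876 + 41677.87712 = 185098.03588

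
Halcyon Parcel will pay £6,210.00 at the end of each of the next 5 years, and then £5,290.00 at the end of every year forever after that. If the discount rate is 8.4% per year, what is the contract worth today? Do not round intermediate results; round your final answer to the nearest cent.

£66611.08

PV of 5-year annuity: £6,210.00 × [1 − (1+0.084)^−5] / 0.084 = 24535.51476
Perpetuity value at year 5: £5,290.00 / 0.084 = 62976.19048
PV of perpetuity: 62976.19048 / (1+0.084)^5 = 42075.56679
Total PV = 24535.51476 + 42075.56679 = 66611.08155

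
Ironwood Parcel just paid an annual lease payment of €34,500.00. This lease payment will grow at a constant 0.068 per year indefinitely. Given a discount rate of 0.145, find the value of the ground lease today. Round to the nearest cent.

D₁ = D₀ × (1 + g) = €34,500.00 × 1.068 = €36,846.0000
Growing perpetuity: P = D₁ / (r − g) = €36,846.0000 / (0.145 − 0.068) = €478,519.48

€478519.48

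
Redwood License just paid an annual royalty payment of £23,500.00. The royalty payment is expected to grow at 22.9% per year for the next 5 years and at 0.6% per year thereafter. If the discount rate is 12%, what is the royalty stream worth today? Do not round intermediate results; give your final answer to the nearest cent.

D_1 = 28881.50000
D_2 = 35495.36350
D_3 = 43623.80174
D_4 = 53613.65234
D_5 = 65891.17873
Terminal value at year 5: TV = D_5×(1+g_2)/(r−g_2) = 66286.52580/0.114 = 581460.75262
P_0 = D_1/(1+r)^1 + D_2/(1+r)^2 + D_3/(1+r)^3 + D_4/(1+r)^4 + D_5/(1+r)^5 + TV/(1+r)^5
    = 25787.05357 + 28296.68646 + 31050.56041 + 34072.44531 + 37388.42436 + 329936.44658 = 486531.61671

£486531.62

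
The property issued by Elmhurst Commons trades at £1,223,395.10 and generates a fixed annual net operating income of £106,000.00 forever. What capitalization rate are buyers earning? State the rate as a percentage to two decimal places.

8.66%

P = C/r ⇒ r = C/P = £106,000.00/£1,223,395.10 = 0.086644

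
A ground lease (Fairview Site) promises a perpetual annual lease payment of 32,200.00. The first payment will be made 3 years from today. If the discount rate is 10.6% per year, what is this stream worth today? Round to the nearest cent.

Value at end of year 2: C / r = 32,200.00 / 0.106 = 303,773.5849
Discount to today: PV = 303,773.5849 / (1 + 0.106)^2 = 303,773.5849 / 1.223236 = 248,336.04

248336.04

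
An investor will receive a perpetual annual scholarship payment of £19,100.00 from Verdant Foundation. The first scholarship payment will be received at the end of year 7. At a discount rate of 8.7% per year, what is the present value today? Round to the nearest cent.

£133087.37

Value at end of year 6: C / r = £19,100.00 / 0.087 = £219,540.2299
Discount to today: PV = £219,540.2299 / (1 + 0.087)^6 = £219,540.2299 / 1.649595 = £133,087.37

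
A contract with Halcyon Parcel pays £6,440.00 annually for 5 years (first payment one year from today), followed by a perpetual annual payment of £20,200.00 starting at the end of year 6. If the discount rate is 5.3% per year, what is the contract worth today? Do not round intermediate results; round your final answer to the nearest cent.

PV of 5-year annuity: £6,440.00 × [1 − (1+0.053)^−5] / 0.053 = 27652.11556
Perpetuity value at year 5: £20,200.00 / 0.053 = 381132.07547
PV of perpetuity: 381132.07547 / (1+0.053)^5 = 294397.17884
Total PV = 27652.11556 + 294397.17884 = 322049.29440

£322049.29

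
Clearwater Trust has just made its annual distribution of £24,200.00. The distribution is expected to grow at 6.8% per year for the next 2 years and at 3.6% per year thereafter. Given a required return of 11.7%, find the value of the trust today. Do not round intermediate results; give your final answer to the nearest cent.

£328222.58

D_1 = 25845.60000
D_2 = 27603.10080
Terminal value at year 2: TV = D_2×(1+g_2)/(r−g_2) = 28596.81243/0.081 = 353047.06702
P_0 = D_1/(1+r)^1 + D_2/(1+r)^2 + TV/(1+r)^2
    = 23138.40645 + 22123.38235 + 282960.79153 = 328222.58032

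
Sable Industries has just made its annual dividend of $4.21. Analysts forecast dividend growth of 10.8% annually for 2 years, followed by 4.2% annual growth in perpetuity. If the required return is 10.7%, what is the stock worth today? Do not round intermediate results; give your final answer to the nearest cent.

D_1 = 4.66468
D_2 = 5.16847
Terminal value at year 2: TV = D_2×(1+g_2)/(r−g_2) = 5.38554/0.065 = 82.85448
P_0 = D_1/(1+r)^1 + D_2/(1+r)^2 + TV/(1+r)^2
    = 4.21380 + 4.21761 + 67.61153 = 76.04294

$76.04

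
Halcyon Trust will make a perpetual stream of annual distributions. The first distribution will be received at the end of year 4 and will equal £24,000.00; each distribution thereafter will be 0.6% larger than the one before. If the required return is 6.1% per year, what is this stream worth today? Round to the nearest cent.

£365344.35

Value at end of year 3: C₁ / (r − g) = £24,000.00 / (0.061 − 0.006) = £436,363.6364
Discount to today: PV = £436,363.6364 / (1 + 0.061)^3 = £436,363.6364 / 1.194390 = £365,344.35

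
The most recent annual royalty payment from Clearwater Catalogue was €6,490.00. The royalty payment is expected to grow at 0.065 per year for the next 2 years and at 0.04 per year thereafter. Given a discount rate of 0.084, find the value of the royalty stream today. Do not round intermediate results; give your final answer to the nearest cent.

D_1 = 6911.85000
D_2 = 7361.12025
Terminal value at year 2: TV = D_2×(1+g_2)/(r−g_2) = 7655.56506/0.044 = 173990.11500
P_0 = D_1/(1+r)^1 + D_2/(1+r)^2 + TV/(1+r)^2
    = 6376.24539 + 6264.48463 + 148069.63668 = 160710.36670

€160710.37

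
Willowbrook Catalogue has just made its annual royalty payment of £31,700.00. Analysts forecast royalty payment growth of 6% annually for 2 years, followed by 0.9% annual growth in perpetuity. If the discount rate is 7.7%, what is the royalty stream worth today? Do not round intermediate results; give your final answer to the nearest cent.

£517546.78

D_1 = 33602.00000
D_2 = 35618.12000
Terminal value at year 2: TV = D_2×(1+g_2)/(r−g_2) = 35938.68308/0.068 = 528510.04529
P_0 = D_1/(1+r)^1 + D_2/(1+r)^2 + TV/(1+r)^2
    = 31199.62860 + 30707.15535 + 455639.99632 = 517546.78027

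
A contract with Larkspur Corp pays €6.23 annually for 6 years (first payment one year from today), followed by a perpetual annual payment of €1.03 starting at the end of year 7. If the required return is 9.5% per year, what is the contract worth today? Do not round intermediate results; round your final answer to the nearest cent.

PV of 6-year annuity: €6.23 × [1 − (1+0.095)^−6] / 0.095 = 27.53551
Perpetuity value at year 6: €1.03 / 0.095 = 10.84211
PV of perpetuity: 10.84211 / (1+0.095)^6 = 6.28969
Total PV = 27.53551 + 6.28969 = 33.82520

€33.83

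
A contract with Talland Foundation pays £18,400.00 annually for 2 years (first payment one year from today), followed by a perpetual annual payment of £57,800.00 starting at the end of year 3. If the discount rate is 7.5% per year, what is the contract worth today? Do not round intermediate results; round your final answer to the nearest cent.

PV of 2-year annuity: £18,400.00 × [1 − (1+0.075)^−2] / 0.075 = 33038.39913
Perpetuity value at year 2: £57,800.00 / 0.075 = 770666.66667
PV of perpetuity: 770666.66667 / (1+0.075)^2 = 666882.99982
Total PV = 33038.39913 + 666882.99982 = 699921.39895

£699921.40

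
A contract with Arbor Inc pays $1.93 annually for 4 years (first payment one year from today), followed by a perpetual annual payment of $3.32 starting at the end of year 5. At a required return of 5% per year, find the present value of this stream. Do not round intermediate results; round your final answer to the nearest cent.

PV of 4-year annuity: $1.93 × [1 − (1+0.05)^−4] / 0.05 = 6.84368
Perpetuity value at year 4: $3.32 / 0.05 = 66.40000
PV of perpetuity: 66.40000 / (1+0.05)^4 = 54.62744
Total PV = 6.84368 + 54.62744 = 61.47113

$61.47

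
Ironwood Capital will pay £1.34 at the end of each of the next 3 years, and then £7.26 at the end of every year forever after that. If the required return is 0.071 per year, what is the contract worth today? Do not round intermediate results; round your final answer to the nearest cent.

£86.75

PV of 3-year annuity: £1.34 × [1 − (1+0.071)^−3] / 0.071 = 3.51017
Perpetuity value at year 3: £7.26 / 0.071 = 102.25352
PV of perpetuity: 102.25352 / (1+0.071)^3 = 83.23574
Total PV = 3.51017 + 83.23574 = 86.74591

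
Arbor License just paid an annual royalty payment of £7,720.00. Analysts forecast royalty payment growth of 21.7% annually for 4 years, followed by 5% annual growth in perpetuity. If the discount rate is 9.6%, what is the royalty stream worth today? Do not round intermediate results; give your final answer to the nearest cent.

D_1 = 9395.24000
D_2 = 11434.00708
D_3 = 13915.18662
D_4 = 16934.78211
Terminal value at year 4: TV = D_4×(1+g_2)/(r−g_2) = 17781.52122/0.046 = 386554.80908
P_0 = D_1/(1+r)^1 + D_2/(1+r)^2 + D_3/(1+r)^3 + D_4/(1+r)^4 + TV/(1+r)^4
    = 8572.29927 + 9518.69362 + 10569.57130 + 11736.46740 + 267897.62536 = 308294.65695

£308294.66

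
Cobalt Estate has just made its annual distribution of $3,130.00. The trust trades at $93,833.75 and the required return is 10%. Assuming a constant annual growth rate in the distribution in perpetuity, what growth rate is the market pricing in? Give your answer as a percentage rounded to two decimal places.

6.45%

P = D₀(1+g)/(r−g) ⇒ P(r−g) = D₀(1+g) ⇒ g(P+D₀) = P·r − D₀
g = (P·r − D₀)/(P + D₀) = ($93,833.75×0.1 − $3,130.00) / ($93,833.75 + $3,130.00) = 0.064492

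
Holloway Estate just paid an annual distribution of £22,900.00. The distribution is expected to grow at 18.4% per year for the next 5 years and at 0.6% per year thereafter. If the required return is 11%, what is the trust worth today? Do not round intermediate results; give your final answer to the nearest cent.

£445414.91

D_1 = 27113.60000
D_2 = 32102.50240
D_3 = 38009.36284
D_4 = 45003.08560
D_5 = 53283.65336
Terminal value at year 5: TV = D_5×(1+g_2)/(r−g_2) = 53603.35528/0.104 = 515416.87765
P_0 = D_1/(1+r)^1 + D_2/(1+r)^2 + D_3/(1+r)^3 + D_4/(1+r)^4 + D_5/(1+r)^5 + TV/(1+r)^5
    = 24426.66667 + 26055.11111 + 27792.11852 + 29644.92642 + 31621.25485 + 305874.83055 = 445414.90811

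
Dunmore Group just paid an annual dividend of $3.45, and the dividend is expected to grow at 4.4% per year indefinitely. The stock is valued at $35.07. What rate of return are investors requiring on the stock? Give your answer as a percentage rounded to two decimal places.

D₁ = $3.45 × 1.044 = $3.6018
P = D₁/(r − g) ⇒ r = D₁/P + g = $3.6018/$35.07 + 0.044 = 0.102703 + 0.044 = 0.146703

14.67%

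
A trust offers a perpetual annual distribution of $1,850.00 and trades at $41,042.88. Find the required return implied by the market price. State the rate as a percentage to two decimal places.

4.51%

P = C/r ⇒ r = C/P = $1,850.00/$41,042.88 = 0.045075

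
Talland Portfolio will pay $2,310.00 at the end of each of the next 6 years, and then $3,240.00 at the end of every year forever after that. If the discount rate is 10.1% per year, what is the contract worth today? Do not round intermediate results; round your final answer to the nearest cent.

PV of 6-year annuity: $2,310.00 × [1 − (1+0.101)^−6] / 0.101 = 10031.23780
Perpetuity value at year 6: $3,240.00 / 0.101 = 32079.20792
PV of perpetuity: 32079.20792 / (1+0.101)^6 = 18009.41984
Total PV = 10031.23780 + 18009.41984 = 28040.65764

$28040.66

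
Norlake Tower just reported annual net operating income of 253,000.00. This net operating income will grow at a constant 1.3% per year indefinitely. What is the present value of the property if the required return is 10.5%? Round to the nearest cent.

D₁ = D₀ × (1 + g) = 253,000.00 × 1.013 = 256,289.0000
Growing perpetuity: P = D₁ / (r − g) = 256,289.0000 / (0.105 − 0.013) = 2,785,750.00

2785750.00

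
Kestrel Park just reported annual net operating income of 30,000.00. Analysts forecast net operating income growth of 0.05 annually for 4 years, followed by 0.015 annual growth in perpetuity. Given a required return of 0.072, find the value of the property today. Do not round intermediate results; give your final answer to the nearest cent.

D_1 = 31500.00000
D_2 = 33075.00000
D_3 = 34728.75000
D_4 = 36465.18750
Terminal value at year 4: TV = D_4×(1+g_2)/(r−g_2) = 37012.16531/0.057 = 649336.23355
P_0 = D_1/(1+r)^1 + D_2/(1+r)^2 + D_3/(1+r)^3 + D_4/(1+r)^4 + TV/(1+r)^4
    = 29384.32836 + 28781.29177 + 28190.63093 + 27612.09186 + 491689.00422 = 605657.34714

605657.35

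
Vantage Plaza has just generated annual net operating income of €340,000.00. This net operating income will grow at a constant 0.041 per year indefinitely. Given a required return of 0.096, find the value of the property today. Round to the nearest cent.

D₁ = D₀ × (1 + g) = €340,000.00 × 1.041 = €353,940.0000
Growing perpetuity: P = D₁ / (r − g) = €353,940.0000 / (0.096 − 0.041) = €6,435,272.73

€6435272.73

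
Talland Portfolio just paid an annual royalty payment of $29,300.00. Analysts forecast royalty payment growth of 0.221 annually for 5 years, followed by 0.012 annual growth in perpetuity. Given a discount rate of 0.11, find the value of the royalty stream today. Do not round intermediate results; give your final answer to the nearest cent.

$684055.11

D_1 = 35775.30000
D_2 = 43681.64130
D_3 = 53335.28403
D_4 = 65122.38180
D_5 = 79514.42817
Terminal value at year 5: TV = D_5×(1+g_2)/(r−g_2) = 80468.60131/0.098 = 821108.17666
P_0 = D_1/(1+r)^1 + D_2/(1+r)^2 + D_3/(1+r)^3 + D_4/(1+r)^4 + D_5/(1+r)^5 + TV/(1+r)^5
    = 32230.00000 + 35453.00000 + 38998.30000 + 42898.13000 + 47187.94300 + 487287.73792 = 684055.11092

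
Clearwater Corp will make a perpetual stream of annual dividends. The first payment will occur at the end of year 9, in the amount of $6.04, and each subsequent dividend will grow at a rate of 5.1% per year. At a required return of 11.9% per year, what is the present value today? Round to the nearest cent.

Value at end of year 8: C₁ / (r − g) = $6.04 / (0.119 − 0.051) = $88.8235
Discount to today: PV = $88.8235 / (1 + 0.119)^8 = $88.8235 / 2.458333 = $36.13

$36.13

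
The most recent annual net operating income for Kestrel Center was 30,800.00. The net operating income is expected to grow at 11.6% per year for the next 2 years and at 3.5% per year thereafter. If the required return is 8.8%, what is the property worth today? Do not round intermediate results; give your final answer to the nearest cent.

696826.50

D_1 = 34372.80000
D_2 = 38360.04480
Terminal value at year 2: TV = D_2×(1+g_2)/(r−g_2) = 39702.64637/0.053 = 749106.53525
P_0 = D_1/(1+r)^1 + D_2/(1+r)^2 + TV/(1+r)^2
    = 31592.64706 + 32405.69312 + 632828.15815 = 696826.49834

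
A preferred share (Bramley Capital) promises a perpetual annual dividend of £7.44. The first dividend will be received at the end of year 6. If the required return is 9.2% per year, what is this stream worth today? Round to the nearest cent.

Value at end of year 5: C / r = £7.44 / 0.092 = £80.8696
Discount to today: PV = £80.8696 / (1 + 0.092)^5 = £80.8696 / 1.552792 = £52.08

£52.08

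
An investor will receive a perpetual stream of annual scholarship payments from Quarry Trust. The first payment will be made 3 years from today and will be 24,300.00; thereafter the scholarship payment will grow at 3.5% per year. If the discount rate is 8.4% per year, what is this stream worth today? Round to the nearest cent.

Value at end of year 2: C₁ / (r − g) = 24,300.00 / (0.084 − 0.035) = 495,918.3673
Discount to today: PV = 495,918.3673 / (1 + 0.084)^2 = 495,918.3673 / 1.175056 = 422,038.07

422038.07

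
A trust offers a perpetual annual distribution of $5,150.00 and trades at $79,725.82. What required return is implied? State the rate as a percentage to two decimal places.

6.46%

P = C/r ⇒ r = C/P = $5,150.00/$79,725.82 = 0.064596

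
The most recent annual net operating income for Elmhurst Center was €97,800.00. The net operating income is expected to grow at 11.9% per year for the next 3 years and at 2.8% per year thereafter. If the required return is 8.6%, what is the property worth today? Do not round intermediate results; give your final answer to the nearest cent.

D_1 = 109438.20000
D_2 = 122461.34580
D_3 = 137034.24595
Terminal value at year 3: TV = D_3×(1+g_2)/(r−g_2) = 140871.20484/0.058 = 2428813.87650
P_0 = D_1/(1+r)^1 + D_2/(1+r)^2 + D_3/(1+r)^3 + TV/(1+r)^3
    = 100771.82320 + 103833.95043 + 106989.12572 + 1896290.02135 = 2207884.92070

€2207884.92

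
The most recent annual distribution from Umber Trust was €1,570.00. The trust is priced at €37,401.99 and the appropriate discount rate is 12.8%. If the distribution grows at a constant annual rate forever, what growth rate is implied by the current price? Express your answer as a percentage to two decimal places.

8.26%

P = D₀(1+g)/(r−g) ⇒ P(r−g) = D₀(1+g) ⇒ g(P+D₀) = P·r − D₀
g = (P·r − D₀)/(P + D₀) = (€37,401.99×0.128 − €1,570.00) / (€37,401.99 + €1,570.00) = 0.082558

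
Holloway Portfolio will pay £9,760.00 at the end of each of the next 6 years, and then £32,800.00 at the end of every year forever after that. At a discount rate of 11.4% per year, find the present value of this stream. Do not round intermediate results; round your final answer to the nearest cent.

£191360.65

PV of 6-year annuity: £9,760.00 × [1 − (1+0.114)^−6] / 0.114 = 40818.59359
Perpetuity value at year 6: £32,800.00 / 0.114 = 287719.29825
PV of perpetuity: 287719.29825 / (1+0.114)^6 = 150542.05750
Total PV = 40818.59359 + 150542.05750 = 191360.65108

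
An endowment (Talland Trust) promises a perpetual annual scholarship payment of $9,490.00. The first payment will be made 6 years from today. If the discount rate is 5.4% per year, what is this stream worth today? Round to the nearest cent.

$135104.37

Value at end of year 5: C / r = $9,490.00 / 0.054 = $175,740.7407
Discount to today: PV = $175,740.7407 / (1 + 0.054)^5 = $175,740.7407 / 1.300778 = $135,104.37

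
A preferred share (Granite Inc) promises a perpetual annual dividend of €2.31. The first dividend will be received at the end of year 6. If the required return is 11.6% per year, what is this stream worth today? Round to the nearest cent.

€11.50

Value at end of year 5: C / r = €2.31 / 0.116 = €19.9138
Discount to today: PV = €19.9138 / (1 + 0.116)^5 = €19.9138 / 1.731095 = €11.50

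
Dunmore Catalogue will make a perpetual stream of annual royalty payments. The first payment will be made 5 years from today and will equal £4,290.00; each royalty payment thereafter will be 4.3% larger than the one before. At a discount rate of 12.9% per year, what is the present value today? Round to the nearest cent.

£30703.16

Value at end of year 4: C₁ / (r − g) = £4,290.00 / (0.129 − 0.043) = £49,883.7209
Discount to today: PV = £49,883.7209 / (1 + 0.129)^4 = £49,883.7209 / 1.624710 = £30,703.16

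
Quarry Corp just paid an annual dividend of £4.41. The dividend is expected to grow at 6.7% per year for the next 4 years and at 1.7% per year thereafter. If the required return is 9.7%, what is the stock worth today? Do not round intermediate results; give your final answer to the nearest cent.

D_1 = 4.70547
D_2 = 5.02074
D_3 = 5.35713
D_4 = 5.71605
Terminal value at year 4: TV = D_4×(1+g_2)/(r−g_2) = 5.81323/0.08 = 72.66533
P_0 = D_1/(1+r)^1 + D_2/(1+r)^2 + D_3/(1+r)^3 + D_4/(1+r)^4 + TV/(1+r)^4
    = 4.28940 + 4.17209 + 4.05800 + 3.94702 + 50.17654 = 66.64306

£66.64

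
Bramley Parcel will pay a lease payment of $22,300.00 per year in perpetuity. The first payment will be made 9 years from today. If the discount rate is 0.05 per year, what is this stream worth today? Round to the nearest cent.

$301870.36

Value at end of year 8: C / r = $22,300.00 / 0.05 = $446,000.0000
Discount to today: PV = $446,000.0000 / (1 + 0.05)^8 = $446,000.0000 / 1.477455 = $301,870.36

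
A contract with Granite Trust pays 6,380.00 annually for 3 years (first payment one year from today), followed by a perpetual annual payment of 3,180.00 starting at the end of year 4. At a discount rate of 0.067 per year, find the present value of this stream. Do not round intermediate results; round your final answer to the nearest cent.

PV of 3-year annuity: 6,380.00 × [1 − (1+0.067)^−3] / 0.067 = 16835.33301
Perpetuity value at year 3: 3,180.00 / 0.067 = 47462.68657
PV of perpetuity: 47462.68657 / (1+0.067)^3 = 39071.40773
Total PV = 16835.33301 + 39071.40773 = 55906.74074

55906.74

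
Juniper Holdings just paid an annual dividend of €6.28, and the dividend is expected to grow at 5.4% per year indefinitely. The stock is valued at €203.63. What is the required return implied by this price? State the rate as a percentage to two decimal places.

8.65%

D₁ = €6.28 × 1.054 = €6.6191
P = D₁/(r − g) ⇒ r = D₁/P + g = €6.6191/€203.63 + 0.054 = 0.032506 + 0.054 = 0.086506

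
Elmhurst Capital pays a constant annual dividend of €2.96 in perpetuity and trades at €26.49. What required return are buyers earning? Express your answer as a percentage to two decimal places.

P = C/r ⇒ r = C/P = €2.96/€26.49 = 0.111740

11.17%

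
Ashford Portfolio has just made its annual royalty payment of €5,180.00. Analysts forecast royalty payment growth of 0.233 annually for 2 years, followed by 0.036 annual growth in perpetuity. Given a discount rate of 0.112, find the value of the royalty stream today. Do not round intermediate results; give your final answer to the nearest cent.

D_1 = 6386.94000
D_2 = 7875.09702
Terminal value at year 2: TV = D_2×(1+g_2)/(r−g_2) = 8158.60051/0.076 = 107350.00675
P_0 = D_1/(1+r)^1 + D_2/(1+r)^2 + TV/(1+r)^2
    = 5743.65108 + 6368.63469 + 86814.54663 = 98926.83240

€98926.83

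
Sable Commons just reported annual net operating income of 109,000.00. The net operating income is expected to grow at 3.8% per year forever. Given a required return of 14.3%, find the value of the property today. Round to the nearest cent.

D₁ = D₀ × (1 + g) = 109,000.00 × 1.038 = 113,142.0000
Growing perpetuity: P = D₁ / (r − g) = 113,142.0000 / (0.143 − 0.038) = 1,077,542.86

1077542.86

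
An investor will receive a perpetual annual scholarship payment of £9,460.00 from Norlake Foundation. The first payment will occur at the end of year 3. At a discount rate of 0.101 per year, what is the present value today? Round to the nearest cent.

£77267.19

Value at end of year 2: C / r = £9,460.00 / 0.101 = £93,663.3663
Discount to today: PV = £93,663.3663 / (1 + 0.101)^2 = £93,663.3663 / 1.212201 = £77,267.19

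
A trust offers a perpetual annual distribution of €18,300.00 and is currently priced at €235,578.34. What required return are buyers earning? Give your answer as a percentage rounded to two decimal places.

7.77%

P = C/r ⇒ r = C/P = €18,300.00/€235,578.34 = 0.077681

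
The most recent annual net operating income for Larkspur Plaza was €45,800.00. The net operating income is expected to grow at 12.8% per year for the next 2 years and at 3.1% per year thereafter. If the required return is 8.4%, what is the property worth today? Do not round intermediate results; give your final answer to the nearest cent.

€1061987.30

D_1 = 51662.40000
D_2 = 58275.18720
Terminal value at year 2: TV = D_2×(1+g_2)/(r−g_2) = 60081.71800/0.053 = 1133617.32082
P_0 = D_1/(1+r)^1 + D_2/(1+r)^2 + TV/(1+r)^2
    = 47659.04059 + 49593.54039 + 964734.71972 = 1061987.30070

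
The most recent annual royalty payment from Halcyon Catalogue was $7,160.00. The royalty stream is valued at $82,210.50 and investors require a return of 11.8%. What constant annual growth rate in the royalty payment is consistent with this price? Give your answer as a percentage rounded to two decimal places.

P = D₀(1+g)/(r−g) ⇒ P(r−g) = D₀(1+g) ⇒ g(P+D₀) = P·r − D₀
g = (P·r − D₀)/(P + D₀) = ($82,210.50×0.118 − $7,160.00) / ($82,210.50 + $7,160.00) = 0.028430

2.84%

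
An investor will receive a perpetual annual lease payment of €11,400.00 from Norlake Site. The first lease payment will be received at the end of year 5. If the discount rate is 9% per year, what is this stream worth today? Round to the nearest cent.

€89733.86

Value at end of year 4: C / r = €11,400.00 / 0.09 = €126,666.6667
Discount to today: PV = €126,666.6667 / (1 + 0.09)^4 = €126,666.6667 / 1.411582 = €89,733.86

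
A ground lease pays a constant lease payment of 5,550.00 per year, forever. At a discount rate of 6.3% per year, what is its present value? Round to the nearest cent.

88095.24

Level perpetuity: PV = C / r = 5,550.00 / 0.063 = 88,095.24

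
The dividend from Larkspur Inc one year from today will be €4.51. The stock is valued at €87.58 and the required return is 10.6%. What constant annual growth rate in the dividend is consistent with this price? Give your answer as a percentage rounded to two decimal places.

5.45%

P = D₁/(r−g) ⇒ g = r − D₁/P = 0.106 − €4.51/€87.58 = 0.054504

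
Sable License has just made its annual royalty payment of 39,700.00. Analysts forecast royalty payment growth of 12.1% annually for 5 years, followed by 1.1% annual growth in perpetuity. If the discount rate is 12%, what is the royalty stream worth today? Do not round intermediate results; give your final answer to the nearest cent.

568905.74

D_1 = 44503.70000
D_2 = 49888.64770
D_3 = 55925.17407
D_4 = 62692.12013
D_5 = 70277.86667
Terminal value at year 5: TV = D_5×(1+g_2)/(r−g_2) = 71050.92320/0.109 = 651843.33215
P_0 = D_1/(1+r)^1 + D_2/(1+r)^2 + D_3/(1+r)^3 + D_4/(1+r)^4 + D_5/(1+r)^5 + TV/(1+r)^5
    = 39735.44643 + 39770.92451 + 39806.43426 + 39841.97572 + 39877.54891 + 369873.41238 = 568905.74221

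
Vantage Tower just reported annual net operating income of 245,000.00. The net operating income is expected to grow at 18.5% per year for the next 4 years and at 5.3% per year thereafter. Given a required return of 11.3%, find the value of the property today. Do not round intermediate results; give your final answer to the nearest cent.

6674125.89

D_1 = 290325.00000
D_2 = 344035.12500
D_3 = 407681.62312
D_4 = 483102.72340
Terminal value at year 4: TV = D_4×(1+g_2)/(r−g_2) = 508707.16774/0.06 = 8478452.79572
P_0 = D_1/(1+r)^1 + D_2/(1+r)^2 + D_3/(1+r)^3 + D_4/(1+r)^4 + TV/(1+r)^4
    = 260849.05660 + 277723.38911 + 295689.32263 + 314817.47288 + 5525046.64913 = 6674125.89036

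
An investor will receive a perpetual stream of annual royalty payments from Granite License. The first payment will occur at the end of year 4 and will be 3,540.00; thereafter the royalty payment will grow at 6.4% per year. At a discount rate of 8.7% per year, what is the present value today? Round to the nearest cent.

Value at end of year 3: C₁ / (r − g) = 3,540.00 / (0.087 − 0.064) = 153,913.0435
Discount to today: PV = 153,913.0435 / (1 + 0.087)^3 = 153,913.0435 / 1.284366 = 119,835.86

119835.86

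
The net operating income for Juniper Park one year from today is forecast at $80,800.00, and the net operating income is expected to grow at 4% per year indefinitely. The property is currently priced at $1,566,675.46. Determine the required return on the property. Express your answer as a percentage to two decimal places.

9.16%

P = D₁/(r − g) ⇒ r = D₁/P + g = $80,800.0000/$1,566,675.46 + 0.04 = 0.051574 + 0.04 = 0.091574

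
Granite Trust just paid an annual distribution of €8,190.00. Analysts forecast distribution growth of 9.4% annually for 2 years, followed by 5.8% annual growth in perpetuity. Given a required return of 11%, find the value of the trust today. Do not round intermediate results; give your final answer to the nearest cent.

D_1 = 8959.86000
D_2 = 9802.08684
Terminal value at year 2: TV = D_2×(1+g_2)/(r−g_2) = 10370.60788/0.052 = 199434.76686
P_0 = D_1/(1+r)^1 + D_2/(1+r)^2 + TV/(1+r)^2
    = 8071.94595 + 7955.59357 + 161865.73075 = 177893.27027

€177893.27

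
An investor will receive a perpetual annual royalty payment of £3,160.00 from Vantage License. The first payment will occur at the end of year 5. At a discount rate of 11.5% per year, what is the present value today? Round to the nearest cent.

£17778.28

Value at end of year 4: C / r = £3,160.00 / 0.115 = £27,478.2609
Discount to today: PV = £27,478.2609 / (1 + 0.115)^4 = £27,478.2609 / 1.545608 = £17,778.28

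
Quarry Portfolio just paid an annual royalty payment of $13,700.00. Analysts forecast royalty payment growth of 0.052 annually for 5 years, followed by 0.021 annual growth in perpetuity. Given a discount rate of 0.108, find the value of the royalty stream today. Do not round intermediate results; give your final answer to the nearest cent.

D_1 = 14412.40000
D_2 = 15161.84480
D_3 = 15950.26073
D_4 = 16779.67429
D_5 = 17652.21735
Terminal value at year 5: TV = D_5×(1+g_2)/(r−g_2) = 18022.91391/0.087 = 207159.93006
P_0 = D_1/(1+r)^1 + D_2/(1+r)^2 + D_3/(1+r)^3 + D_4/(1+r)^4 + D_5/(1+r)^5 + TV/(1+r)^5
    = 13007.58123 + 12350.15835 + 11725.96262 + 11133.31469 + 10570.62009 + 124052.90927 = 182840.54625

$182840.55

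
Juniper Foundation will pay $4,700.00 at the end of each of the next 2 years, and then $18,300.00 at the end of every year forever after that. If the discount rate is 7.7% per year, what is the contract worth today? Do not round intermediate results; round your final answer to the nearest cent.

PV of 2-year annuity: $4,700.00 × [1 − (1+0.077)^−2] / 0.077 = 8415.94615
Perpetuity value at year 2: $18,300.00 / 0.077 = 237662.33766
PV of perpetuity: 237662.33766 / (1+0.077)^2 = 204893.86649
Total PV = 8415.94615 + 204893.86649 = 213309.81264

$213309.81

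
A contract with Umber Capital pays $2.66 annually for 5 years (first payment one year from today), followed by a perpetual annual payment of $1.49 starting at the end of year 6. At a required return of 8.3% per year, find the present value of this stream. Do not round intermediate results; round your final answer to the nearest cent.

PV of 5-year annuity: $2.66 × [1 − (1+0.083)^−5] / 0.083 = 10.53716
Perpetuity value at year 5: $1.49 / 0.083 = 17.95181
PV of perpetuity: 17.95181 / (1+0.083)^5 = 12.04941
Total PV = 10.53716 + 12.04941 = 22.58657

$22.59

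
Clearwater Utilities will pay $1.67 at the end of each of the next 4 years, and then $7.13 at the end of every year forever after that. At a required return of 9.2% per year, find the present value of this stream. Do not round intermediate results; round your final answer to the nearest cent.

$59.89

PV of 4-year annuity: $1.67 × [1 − (1+0.092)^−4] / 0.092 = 5.38667
Perpetuity value at year 4: $7.13 / 0.092 = 77.50000
PV of perpetuity: 77.50000 / (1+0.092)^4 = 54.50184
Total PV = 5.38667 + 54.50184 = 59.88850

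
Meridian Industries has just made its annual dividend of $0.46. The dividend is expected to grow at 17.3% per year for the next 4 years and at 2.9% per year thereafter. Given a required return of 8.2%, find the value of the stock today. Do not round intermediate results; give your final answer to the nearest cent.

$14.60

D_1 = 0.53958
D_2 = 0.63293
D_3 = 0.74242
D_4 = 0.87086
Terminal value at year 4: TV = D_4×(1+g_2)/(r−g_2) = 0.89612/0.053 = 16.90789
P_0 = D_1/(1+r)^1 + D_2/(1+r)^2 + D_3/(1+r)^3 + D_4/(1+r)^4 + TV/(1+r)^4
    = 0.49869 + 0.54063 + 0.58610 + 0.63539 + 12.33617 = 14.59697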